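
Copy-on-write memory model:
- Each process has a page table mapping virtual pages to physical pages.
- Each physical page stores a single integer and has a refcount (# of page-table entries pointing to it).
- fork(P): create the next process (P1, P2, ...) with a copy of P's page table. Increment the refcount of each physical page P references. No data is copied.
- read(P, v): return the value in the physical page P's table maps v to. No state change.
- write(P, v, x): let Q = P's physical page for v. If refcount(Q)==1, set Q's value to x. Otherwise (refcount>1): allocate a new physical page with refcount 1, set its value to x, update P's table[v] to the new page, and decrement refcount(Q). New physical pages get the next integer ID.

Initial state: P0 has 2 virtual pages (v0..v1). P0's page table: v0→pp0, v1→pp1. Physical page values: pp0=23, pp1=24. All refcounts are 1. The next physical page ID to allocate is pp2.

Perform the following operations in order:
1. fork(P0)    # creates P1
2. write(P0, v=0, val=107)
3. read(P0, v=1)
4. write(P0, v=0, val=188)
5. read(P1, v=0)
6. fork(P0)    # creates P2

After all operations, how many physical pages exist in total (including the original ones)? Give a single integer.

Answer: 3

Derivation:
Op 1: fork(P0) -> P1. 2 ppages; refcounts: pp0:2 pp1:2
Op 2: write(P0, v0, 107). refcount(pp0)=2>1 -> COPY to pp2. 3 ppages; refcounts: pp0:1 pp1:2 pp2:1
Op 3: read(P0, v1) -> 24. No state change.
Op 4: write(P0, v0, 188). refcount(pp2)=1 -> write in place. 3 ppages; refcounts: pp0:1 pp1:2 pp2:1
Op 5: read(P1, v0) -> 23. No state change.
Op 6: fork(P0) -> P2. 3 ppages; refcounts: pp0:1 pp1:3 pp2:2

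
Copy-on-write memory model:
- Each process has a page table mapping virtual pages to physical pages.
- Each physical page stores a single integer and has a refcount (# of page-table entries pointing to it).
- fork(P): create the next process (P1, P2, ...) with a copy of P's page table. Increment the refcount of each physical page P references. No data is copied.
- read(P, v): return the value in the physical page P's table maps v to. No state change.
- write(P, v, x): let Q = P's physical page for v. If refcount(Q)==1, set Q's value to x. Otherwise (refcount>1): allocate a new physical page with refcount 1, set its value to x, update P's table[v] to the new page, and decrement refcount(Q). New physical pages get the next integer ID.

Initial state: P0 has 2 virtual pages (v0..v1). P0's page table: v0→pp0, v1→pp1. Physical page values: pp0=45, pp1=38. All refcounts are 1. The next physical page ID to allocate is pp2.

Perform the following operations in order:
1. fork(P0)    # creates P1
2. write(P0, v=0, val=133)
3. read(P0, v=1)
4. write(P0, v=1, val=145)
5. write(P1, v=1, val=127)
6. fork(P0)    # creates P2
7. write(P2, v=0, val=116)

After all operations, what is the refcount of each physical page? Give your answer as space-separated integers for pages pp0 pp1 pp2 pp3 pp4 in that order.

Answer: 1 1 1 2 1

Derivation:
Op 1: fork(P0) -> P1. 2 ppages; refcounts: pp0:2 pp1:2
Op 2: write(P0, v0, 133). refcount(pp0)=2>1 -> COPY to pp2. 3 ppages; refcounts: pp0:1 pp1:2 pp2:1
Op 3: read(P0, v1) -> 38. No state change.
Op 4: write(P0, v1, 145). refcount(pp1)=2>1 -> COPY to pp3. 4 ppages; refcounts: pp0:1 pp1:1 pp2:1 pp3:1
Op 5: write(P1, v1, 127). refcount(pp1)=1 -> write in place. 4 ppages; refcounts: pp0:1 pp1:1 pp2:1 pp3:1
Op 6: fork(P0) -> P2. 4 ppages; refcounts: pp0:1 pp1:1 pp2:2 pp3:2
Op 7: write(P2, v0, 116). refcount(pp2)=2>1 -> COPY to pp4. 5 ppages; refcounts: pp0:1 pp1:1 pp2:1 pp3:2 pp4:1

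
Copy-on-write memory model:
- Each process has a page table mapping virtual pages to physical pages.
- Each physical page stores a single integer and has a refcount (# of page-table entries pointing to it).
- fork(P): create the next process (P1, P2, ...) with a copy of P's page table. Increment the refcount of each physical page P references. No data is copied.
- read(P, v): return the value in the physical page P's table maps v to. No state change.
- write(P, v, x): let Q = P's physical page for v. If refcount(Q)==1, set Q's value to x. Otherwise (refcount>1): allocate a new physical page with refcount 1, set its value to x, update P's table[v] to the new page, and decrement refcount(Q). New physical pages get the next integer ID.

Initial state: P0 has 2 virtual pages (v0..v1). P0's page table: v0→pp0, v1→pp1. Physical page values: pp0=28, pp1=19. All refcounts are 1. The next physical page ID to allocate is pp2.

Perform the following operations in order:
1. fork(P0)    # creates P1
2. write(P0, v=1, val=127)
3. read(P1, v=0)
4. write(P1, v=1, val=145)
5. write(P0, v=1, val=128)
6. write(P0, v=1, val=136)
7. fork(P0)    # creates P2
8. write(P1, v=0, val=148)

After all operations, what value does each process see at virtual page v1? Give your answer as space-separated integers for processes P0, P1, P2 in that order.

Op 1: fork(P0) -> P1. 2 ppages; refcounts: pp0:2 pp1:2
Op 2: write(P0, v1, 127). refcount(pp1)=2>1 -> COPY to pp2. 3 ppages; refcounts: pp0:2 pp1:1 pp2:1
Op 3: read(P1, v0) -> 28. No state change.
Op 4: write(P1, v1, 145). refcount(pp1)=1 -> write in place. 3 ppages; refcounts: pp0:2 pp1:1 pp2:1
Op 5: write(P0, v1, 128). refcount(pp2)=1 -> write in place. 3 ppages; refcounts: pp0:2 pp1:1 pp2:1
Op 6: write(P0, v1, 136). refcount(pp2)=1 -> write in place. 3 ppages; refcounts: pp0:2 pp1:1 pp2:1
Op 7: fork(P0) -> P2. 3 ppages; refcounts: pp0:3 pp1:1 pp2:2
Op 8: write(P1, v0, 148). refcount(pp0)=3>1 -> COPY to pp3. 4 ppages; refcounts: pp0:2 pp1:1 pp2:2 pp3:1
P0: v1 -> pp2 = 136
P1: v1 -> pp1 = 145
P2: v1 -> pp2 = 136

Answer: 136 145 136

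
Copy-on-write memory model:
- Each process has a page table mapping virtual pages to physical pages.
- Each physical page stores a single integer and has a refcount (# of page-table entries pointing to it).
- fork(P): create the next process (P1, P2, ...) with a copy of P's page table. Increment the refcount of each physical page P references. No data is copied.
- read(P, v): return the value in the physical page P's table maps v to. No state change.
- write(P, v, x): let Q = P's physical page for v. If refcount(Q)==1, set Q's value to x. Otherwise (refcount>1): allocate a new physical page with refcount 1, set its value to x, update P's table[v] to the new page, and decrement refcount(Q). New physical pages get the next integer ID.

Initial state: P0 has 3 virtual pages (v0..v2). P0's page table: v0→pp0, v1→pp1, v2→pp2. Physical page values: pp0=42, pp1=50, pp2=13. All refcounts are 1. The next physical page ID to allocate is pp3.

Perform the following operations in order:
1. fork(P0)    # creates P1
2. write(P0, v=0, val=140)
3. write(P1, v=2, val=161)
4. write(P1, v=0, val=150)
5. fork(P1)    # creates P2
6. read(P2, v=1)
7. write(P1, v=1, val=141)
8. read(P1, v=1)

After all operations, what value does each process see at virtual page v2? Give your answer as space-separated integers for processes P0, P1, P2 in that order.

Op 1: fork(P0) -> P1. 3 ppages; refcounts: pp0:2 pp1:2 pp2:2
Op 2: write(P0, v0, 140). refcount(pp0)=2>1 -> COPY to pp3. 4 ppages; refcounts: pp0:1 pp1:2 pp2:2 pp3:1
Op 3: write(P1, v2, 161). refcount(pp2)=2>1 -> COPY to pp4. 5 ppages; refcounts: pp0:1 pp1:2 pp2:1 pp3:1 pp4:1
Op 4: write(P1, v0, 150). refcount(pp0)=1 -> write in place. 5 ppages; refcounts: pp0:1 pp1:2 pp2:1 pp3:1 pp4:1
Op 5: fork(P1) -> P2. 5 ppages; refcounts: pp0:2 pp1:3 pp2:1 pp3:1 pp4:2
Op 6: read(P2, v1) -> 50. No state change.
Op 7: write(P1, v1, 141). refcount(pp1)=3>1 -> COPY to pp5. 6 ppages; refcounts: pp0:2 pp1:2 pp2:1 pp3:1 pp4:2 pp5:1
Op 8: read(P1, v1) -> 141. No state change.
P0: v2 -> pp2 = 13
P1: v2 -> pp4 = 161
P2: v2 -> pp4 = 161

Answer: 13 161 161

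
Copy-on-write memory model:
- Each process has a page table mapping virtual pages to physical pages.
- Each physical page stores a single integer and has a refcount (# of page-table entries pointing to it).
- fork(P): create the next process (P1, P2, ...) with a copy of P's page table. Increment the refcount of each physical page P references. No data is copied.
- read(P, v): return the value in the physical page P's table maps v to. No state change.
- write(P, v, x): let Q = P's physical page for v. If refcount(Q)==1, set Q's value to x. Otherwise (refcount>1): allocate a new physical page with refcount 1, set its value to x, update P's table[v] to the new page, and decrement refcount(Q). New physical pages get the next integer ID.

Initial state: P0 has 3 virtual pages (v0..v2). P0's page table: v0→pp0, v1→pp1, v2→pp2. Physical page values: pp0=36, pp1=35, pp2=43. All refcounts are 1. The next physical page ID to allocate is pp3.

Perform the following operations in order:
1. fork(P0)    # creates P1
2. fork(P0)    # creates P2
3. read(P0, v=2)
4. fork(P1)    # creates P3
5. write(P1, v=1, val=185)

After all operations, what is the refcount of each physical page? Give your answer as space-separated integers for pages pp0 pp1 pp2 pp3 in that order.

Answer: 4 3 4 1

Derivation:
Op 1: fork(P0) -> P1. 3 ppages; refcounts: pp0:2 pp1:2 pp2:2
Op 2: fork(P0) -> P2. 3 ppages; refcounts: pp0:3 pp1:3 pp2:3
Op 3: read(P0, v2) -> 43. No state change.
Op 4: fork(P1) -> P3. 3 ppages; refcounts: pp0:4 pp1:4 pp2:4
Op 5: write(P1, v1, 185). refcount(pp1)=4>1 -> COPY to pp3. 4 ppages; refcounts: pp0:4 pp1:3 pp2:4 pp3:1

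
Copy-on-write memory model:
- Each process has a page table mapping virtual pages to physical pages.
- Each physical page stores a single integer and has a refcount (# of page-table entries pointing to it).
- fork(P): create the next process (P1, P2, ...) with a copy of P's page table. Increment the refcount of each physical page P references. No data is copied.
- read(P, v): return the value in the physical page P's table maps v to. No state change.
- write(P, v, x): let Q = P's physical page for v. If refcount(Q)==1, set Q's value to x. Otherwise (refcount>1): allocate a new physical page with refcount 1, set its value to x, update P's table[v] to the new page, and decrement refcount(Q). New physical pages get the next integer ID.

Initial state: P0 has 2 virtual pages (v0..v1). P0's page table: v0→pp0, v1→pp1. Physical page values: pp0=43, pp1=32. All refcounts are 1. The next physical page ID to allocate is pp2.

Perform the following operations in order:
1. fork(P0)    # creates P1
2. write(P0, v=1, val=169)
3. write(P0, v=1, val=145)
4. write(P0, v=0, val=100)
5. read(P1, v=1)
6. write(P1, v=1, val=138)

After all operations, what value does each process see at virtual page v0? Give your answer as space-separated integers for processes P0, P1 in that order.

Op 1: fork(P0) -> P1. 2 ppages; refcounts: pp0:2 pp1:2
Op 2: write(P0, v1, 169). refcount(pp1)=2>1 -> COPY to pp2. 3 ppages; refcounts: pp0:2 pp1:1 pp2:1
Op 3: write(P0, v1, 145). refcount(pp2)=1 -> write in place. 3 ppages; refcounts: pp0:2 pp1:1 pp2:1
Op 4: write(P0, v0, 100). refcount(pp0)=2>1 -> COPY to pp3. 4 ppages; refcounts: pp0:1 pp1:1 pp2:1 pp3:1
Op 5: read(P1, v1) -> 32. No state change.
Op 6: write(P1, v1, 138). refcount(pp1)=1 -> write in place. 4 ppages; refcounts: pp0:1 pp1:1 pp2:1 pp3:1
P0: v0 -> pp3 = 100
P1: v0 -> pp0 = 43

Answer: 100 43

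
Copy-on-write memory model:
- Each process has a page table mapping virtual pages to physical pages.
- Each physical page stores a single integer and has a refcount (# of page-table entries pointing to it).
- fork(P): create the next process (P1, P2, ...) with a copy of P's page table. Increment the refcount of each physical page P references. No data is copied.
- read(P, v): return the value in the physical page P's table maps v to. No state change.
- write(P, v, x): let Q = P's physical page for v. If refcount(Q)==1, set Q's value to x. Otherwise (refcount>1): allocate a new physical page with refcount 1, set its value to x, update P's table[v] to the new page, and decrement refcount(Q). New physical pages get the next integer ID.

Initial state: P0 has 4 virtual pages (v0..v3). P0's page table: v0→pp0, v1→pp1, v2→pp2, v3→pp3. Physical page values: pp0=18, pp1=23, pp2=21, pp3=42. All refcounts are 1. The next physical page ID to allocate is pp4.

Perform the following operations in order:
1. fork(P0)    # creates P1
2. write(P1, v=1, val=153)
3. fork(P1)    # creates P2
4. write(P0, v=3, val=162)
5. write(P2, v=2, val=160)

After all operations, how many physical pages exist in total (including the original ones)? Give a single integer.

Answer: 7

Derivation:
Op 1: fork(P0) -> P1. 4 ppages; refcounts: pp0:2 pp1:2 pp2:2 pp3:2
Op 2: write(P1, v1, 153). refcount(pp1)=2>1 -> COPY to pp4. 5 ppages; refcounts: pp0:2 pp1:1 pp2:2 pp3:2 pp4:1
Op 3: fork(P1) -> P2. 5 ppages; refcounts: pp0:3 pp1:1 pp2:3 pp3:3 pp4:2
Op 4: write(P0, v3, 162). refcount(pp3)=3>1 -> COPY to pp5. 6 ppages; refcounts: pp0:3 pp1:1 pp2:3 pp3:2 pp4:2 pp5:1
Op 5: write(P2, v2, 160). refcount(pp2)=3>1 -> COPY to pp6. 7 ppages; refcounts: pp0:3 pp1:1 pp2:2 pp3:2 pp4:2 pp5:1 pp6:1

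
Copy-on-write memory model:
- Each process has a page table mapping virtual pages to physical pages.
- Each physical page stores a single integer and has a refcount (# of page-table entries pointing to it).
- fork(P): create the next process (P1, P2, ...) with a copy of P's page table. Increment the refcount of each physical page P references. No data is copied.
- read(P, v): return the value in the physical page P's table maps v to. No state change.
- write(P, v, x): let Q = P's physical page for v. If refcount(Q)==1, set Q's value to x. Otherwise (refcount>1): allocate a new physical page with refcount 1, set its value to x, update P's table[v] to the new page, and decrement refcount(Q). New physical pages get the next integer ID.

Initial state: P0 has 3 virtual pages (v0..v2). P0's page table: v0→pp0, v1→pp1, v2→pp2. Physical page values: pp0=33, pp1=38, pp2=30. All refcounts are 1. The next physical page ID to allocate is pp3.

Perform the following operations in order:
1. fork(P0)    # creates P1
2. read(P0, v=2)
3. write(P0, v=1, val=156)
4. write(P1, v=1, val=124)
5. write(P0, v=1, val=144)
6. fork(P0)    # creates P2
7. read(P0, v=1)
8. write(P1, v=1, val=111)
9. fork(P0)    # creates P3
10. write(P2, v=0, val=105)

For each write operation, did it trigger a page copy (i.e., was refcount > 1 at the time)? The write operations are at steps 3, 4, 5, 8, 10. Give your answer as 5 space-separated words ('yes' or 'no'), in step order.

Op 1: fork(P0) -> P1. 3 ppages; refcounts: pp0:2 pp1:2 pp2:2
Op 2: read(P0, v2) -> 30. No state change.
Op 3: write(P0, v1, 156). refcount(pp1)=2>1 -> COPY to pp3. 4 ppages; refcounts: pp0:2 pp1:1 pp2:2 pp3:1
Op 4: write(P1, v1, 124). refcount(pp1)=1 -> write in place. 4 ppages; refcounts: pp0:2 pp1:1 pp2:2 pp3:1
Op 5: write(P0, v1, 144). refcount(pp3)=1 -> write in place. 4 ppages; refcounts: pp0:2 pp1:1 pp2:2 pp3:1
Op 6: fork(P0) -> P2. 4 ppages; refcounts: pp0:3 pp1:1 pp2:3 pp3:2
Op 7: read(P0, v1) -> 144. No state change.
Op 8: write(P1, v1, 111). refcount(pp1)=1 -> write in place. 4 ppages; refcounts: pp0:3 pp1:1 pp2:3 pp3:2
Op 9: fork(P0) -> P3. 4 ppages; refcounts: pp0:4 pp1:1 pp2:4 pp3:3
Op 10: write(P2, v0, 105). refcount(pp0)=4>1 -> COPY to pp4. 5 ppages; refcounts: pp0:3 pp1:1 pp2:4 pp3:3 pp4:1

yes no no no yes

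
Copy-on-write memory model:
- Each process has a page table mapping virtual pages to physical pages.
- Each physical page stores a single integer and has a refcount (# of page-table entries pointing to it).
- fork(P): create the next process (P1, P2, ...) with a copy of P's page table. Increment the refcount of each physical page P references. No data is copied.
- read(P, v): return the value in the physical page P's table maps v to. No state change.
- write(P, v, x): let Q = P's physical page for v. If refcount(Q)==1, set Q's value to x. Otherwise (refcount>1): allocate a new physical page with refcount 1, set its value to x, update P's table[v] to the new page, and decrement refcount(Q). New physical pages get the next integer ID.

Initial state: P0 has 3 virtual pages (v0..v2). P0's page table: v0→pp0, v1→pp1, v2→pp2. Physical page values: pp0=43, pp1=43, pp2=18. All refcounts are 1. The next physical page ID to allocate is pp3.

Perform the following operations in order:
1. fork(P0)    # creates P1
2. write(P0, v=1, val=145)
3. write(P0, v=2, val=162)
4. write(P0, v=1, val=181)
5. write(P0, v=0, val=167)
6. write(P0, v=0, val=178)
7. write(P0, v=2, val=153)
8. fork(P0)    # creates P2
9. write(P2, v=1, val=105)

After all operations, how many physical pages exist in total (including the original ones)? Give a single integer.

Answer: 7

Derivation:
Op 1: fork(P0) -> P1. 3 ppages; refcounts: pp0:2 pp1:2 pp2:2
Op 2: write(P0, v1, 145). refcount(pp1)=2>1 -> COPY to pp3. 4 ppages; refcounts: pp0:2 pp1:1 pp2:2 pp3:1
Op 3: write(P0, v2, 162). refcount(pp2)=2>1 -> COPY to pp4. 5 ppages; refcounts: pp0:2 pp1:1 pp2:1 pp3:1 pp4:1
Op 4: write(P0, v1, 181). refcount(pp3)=1 -> write in place. 5 ppages; refcounts: pp0:2 pp1:1 pp2:1 pp3:1 pp4:1
Op 5: write(P0, v0, 167). refcount(pp0)=2>1 -> COPY to pp5. 6 ppages; refcounts: pp0:1 pp1:1 pp2:1 pp3:1 pp4:1 pp5:1
Op 6: write(P0, v0, 178). refcount(pp5)=1 -> write in place. 6 ppages; refcounts: pp0:1 pp1:1 pp2:1 pp3:1 pp4:1 pp5:1
Op 7: write(P0, v2, 153). refcount(pp4)=1 -> write in place. 6 ppages; refcounts: pp0:1 pp1:1 pp2:1 pp3:1 pp4:1 pp5:1
Op 8: fork(P0) -> P2. 6 ppages; refcounts: pp0:1 pp1:1 pp2:1 pp3:2 pp4:2 pp5:2
Op 9: write(P2, v1, 105). refcount(pp3)=2>1 -> COPY to pp6. 7 ppages; refcounts: pp0:1 pp1:1 pp2:1 pp3:1 pp4:2 pp5:2 pp6:1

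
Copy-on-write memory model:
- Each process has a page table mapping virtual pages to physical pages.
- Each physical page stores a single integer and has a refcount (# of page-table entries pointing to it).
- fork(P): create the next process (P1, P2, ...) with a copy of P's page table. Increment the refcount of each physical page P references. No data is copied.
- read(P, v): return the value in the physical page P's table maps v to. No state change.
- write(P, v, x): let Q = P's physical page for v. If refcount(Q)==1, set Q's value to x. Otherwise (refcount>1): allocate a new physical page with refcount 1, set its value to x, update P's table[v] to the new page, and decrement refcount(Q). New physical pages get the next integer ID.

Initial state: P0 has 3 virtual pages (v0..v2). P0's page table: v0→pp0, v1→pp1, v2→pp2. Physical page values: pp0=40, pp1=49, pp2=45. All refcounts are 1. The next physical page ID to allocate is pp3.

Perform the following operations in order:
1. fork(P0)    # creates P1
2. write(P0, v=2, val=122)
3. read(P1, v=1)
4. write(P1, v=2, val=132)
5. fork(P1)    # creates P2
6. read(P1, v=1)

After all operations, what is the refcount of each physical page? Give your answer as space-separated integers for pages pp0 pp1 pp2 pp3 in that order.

Answer: 3 3 2 1

Derivation:
Op 1: fork(P0) -> P1. 3 ppages; refcounts: pp0:2 pp1:2 pp2:2
Op 2: write(P0, v2, 122). refcount(pp2)=2>1 -> COPY to pp3. 4 ppages; refcounts: pp0:2 pp1:2 pp2:1 pp3:1
Op 3: read(P1, v1) -> 49. No state change.
Op 4: write(P1, v2, 132). refcount(pp2)=1 -> write in place. 4 ppages; refcounts: pp0:2 pp1:2 pp2:1 pp3:1
Op 5: fork(P1) -> P2. 4 ppages; refcounts: pp0:3 pp1:3 pp2:2 pp3:1
Op 6: read(P1, v1) -> 49. No state change.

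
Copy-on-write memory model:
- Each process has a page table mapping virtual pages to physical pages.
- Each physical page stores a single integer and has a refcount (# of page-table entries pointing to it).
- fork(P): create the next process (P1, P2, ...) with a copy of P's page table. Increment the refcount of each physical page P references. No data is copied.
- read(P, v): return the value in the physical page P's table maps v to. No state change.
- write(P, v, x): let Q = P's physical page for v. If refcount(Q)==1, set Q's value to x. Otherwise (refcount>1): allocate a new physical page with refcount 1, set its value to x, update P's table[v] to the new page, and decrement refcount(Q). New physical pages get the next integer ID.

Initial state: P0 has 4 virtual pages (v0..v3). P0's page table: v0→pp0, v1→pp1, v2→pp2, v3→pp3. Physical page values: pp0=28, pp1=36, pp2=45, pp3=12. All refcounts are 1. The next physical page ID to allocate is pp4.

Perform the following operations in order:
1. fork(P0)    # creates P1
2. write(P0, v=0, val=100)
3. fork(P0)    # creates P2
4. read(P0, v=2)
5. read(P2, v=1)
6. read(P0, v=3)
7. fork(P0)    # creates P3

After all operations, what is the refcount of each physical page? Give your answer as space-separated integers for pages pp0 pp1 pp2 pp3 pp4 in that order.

Answer: 1 4 4 4 3

Derivation:
Op 1: fork(P0) -> P1. 4 ppages; refcounts: pp0:2 pp1:2 pp2:2 pp3:2
Op 2: write(P0, v0, 100). refcount(pp0)=2>1 -> COPY to pp4. 5 ppages; refcounts: pp0:1 pp1:2 pp2:2 pp3:2 pp4:1
Op 3: fork(P0) -> P2. 5 ppages; refcounts: pp0:1 pp1:3 pp2:3 pp3:3 pp4:2
Op 4: read(P0, v2) -> 45. No state change.
Op 5: read(P2, v1) -> 36. No state change.
Op 6: read(P0, v3) -> 12. No state change.
Op 7: fork(P0) -> P3. 5 ppages; refcounts: pp0:1 pp1:4 pp2:4 pp3:4 pp4:3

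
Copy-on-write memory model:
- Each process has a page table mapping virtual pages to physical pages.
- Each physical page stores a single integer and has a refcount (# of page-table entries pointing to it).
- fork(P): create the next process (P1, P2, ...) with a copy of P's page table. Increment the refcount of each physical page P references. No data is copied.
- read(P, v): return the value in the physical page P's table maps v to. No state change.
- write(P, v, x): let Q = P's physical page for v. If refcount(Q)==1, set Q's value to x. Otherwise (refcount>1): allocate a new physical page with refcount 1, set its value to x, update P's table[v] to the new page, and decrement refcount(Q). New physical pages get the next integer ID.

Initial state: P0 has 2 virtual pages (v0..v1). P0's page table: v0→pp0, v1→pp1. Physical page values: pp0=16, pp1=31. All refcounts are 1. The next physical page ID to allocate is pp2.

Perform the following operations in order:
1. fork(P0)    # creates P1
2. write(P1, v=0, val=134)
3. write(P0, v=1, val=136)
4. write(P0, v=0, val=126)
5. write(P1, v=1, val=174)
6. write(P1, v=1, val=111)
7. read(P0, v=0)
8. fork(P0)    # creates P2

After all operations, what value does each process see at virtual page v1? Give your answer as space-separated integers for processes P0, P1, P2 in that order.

Op 1: fork(P0) -> P1. 2 ppages; refcounts: pp0:2 pp1:2
Op 2: write(P1, v0, 134). refcount(pp0)=2>1 -> COPY to pp2. 3 ppages; refcounts: pp0:1 pp1:2 pp2:1
Op 3: write(P0, v1, 136). refcount(pp1)=2>1 -> COPY to pp3. 4 ppages; refcounts: pp0:1 pp1:1 pp2:1 pp3:1
Op 4: write(P0, v0, 126). refcount(pp0)=1 -> write in place. 4 ppages; refcounts: pp0:1 pp1:1 pp2:1 pp3:1
Op 5: write(P1, v1, 174). refcount(pp1)=1 -> write in place. 4 ppages; refcounts: pp0:1 pp1:1 pp2:1 pp3:1
Op 6: write(P1, v1, 111). refcount(pp1)=1 -> write in place. 4 ppages; refcounts: pp0:1 pp1:1 pp2:1 pp3:1
Op 7: read(P0, v0) -> 126. No state change.
Op 8: fork(P0) -> P2. 4 ppages; refcounts: pp0:2 pp1:1 pp2:1 pp3:2
P0: v1 -> pp3 = 136
P1: v1 -> pp1 = 111
P2: v1 -> pp3 = 136

Answer: 136 111 136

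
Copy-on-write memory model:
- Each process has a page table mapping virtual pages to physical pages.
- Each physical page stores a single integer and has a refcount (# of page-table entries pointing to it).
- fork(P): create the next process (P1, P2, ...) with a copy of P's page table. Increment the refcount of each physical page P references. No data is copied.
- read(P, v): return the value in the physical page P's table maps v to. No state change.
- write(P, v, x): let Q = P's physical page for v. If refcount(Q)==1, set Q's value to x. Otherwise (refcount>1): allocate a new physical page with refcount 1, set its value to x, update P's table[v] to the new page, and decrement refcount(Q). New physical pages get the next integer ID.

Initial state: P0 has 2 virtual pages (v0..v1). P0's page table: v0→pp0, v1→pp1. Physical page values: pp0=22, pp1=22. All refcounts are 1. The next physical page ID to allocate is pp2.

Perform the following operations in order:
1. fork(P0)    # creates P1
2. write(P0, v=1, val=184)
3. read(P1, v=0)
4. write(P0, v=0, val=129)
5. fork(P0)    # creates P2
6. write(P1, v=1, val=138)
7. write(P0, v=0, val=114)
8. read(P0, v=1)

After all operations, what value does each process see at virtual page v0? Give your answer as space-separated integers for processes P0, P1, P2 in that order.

Op 1: fork(P0) -> P1. 2 ppages; refcounts: pp0:2 pp1:2
Op 2: write(P0, v1, 184). refcount(pp1)=2>1 -> COPY to pp2. 3 ppages; refcounts: pp0:2 pp1:1 pp2:1
Op 3: read(P1, v0) -> 22. No state change.
Op 4: write(P0, v0, 129). refcount(pp0)=2>1 -> COPY to pp3. 4 ppages; refcounts: pp0:1 pp1:1 pp2:1 pp3:1
Op 5: fork(P0) -> P2. 4 ppages; refcounts: pp0:1 pp1:1 pp2:2 pp3:2
Op 6: write(P1, v1, 138). refcount(pp1)=1 -> write in place. 4 ppages; refcounts: pp0:1 pp1:1 pp2:2 pp3:2
Op 7: write(P0, v0, 114). refcount(pp3)=2>1 -> COPY to pp4. 5 ppages; refcounts: pp0:1 pp1:1 pp2:2 pp3:1 pp4:1
Op 8: read(P0, v1) -> 184. No state change.
P0: v0 -> pp4 = 114
P1: v0 -> pp0 = 22
P2: v0 -> pp3 = 129

Answer: 114 22 129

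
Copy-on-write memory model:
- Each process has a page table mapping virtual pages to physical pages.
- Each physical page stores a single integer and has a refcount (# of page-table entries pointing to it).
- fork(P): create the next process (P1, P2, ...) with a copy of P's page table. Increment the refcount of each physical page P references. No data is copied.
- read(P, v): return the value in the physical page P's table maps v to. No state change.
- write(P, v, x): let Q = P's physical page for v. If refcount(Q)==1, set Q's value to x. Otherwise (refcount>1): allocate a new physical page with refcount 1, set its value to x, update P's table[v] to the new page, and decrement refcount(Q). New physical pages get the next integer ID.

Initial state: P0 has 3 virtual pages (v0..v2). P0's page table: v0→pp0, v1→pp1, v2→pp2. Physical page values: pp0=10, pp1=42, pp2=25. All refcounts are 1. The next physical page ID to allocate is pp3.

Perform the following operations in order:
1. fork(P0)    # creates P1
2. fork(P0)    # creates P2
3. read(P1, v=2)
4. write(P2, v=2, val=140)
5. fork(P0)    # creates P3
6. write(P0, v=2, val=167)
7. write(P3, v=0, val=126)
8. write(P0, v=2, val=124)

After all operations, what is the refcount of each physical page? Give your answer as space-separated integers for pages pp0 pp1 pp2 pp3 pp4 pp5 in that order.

Op 1: fork(P0) -> P1. 3 ppages; refcounts: pp0:2 pp1:2 pp2:2
Op 2: fork(P0) -> P2. 3 ppages; refcounts: pp0:3 pp1:3 pp2:3
Op 3: read(P1, v2) -> 25. No state change.
Op 4: write(P2, v2, 140). refcount(pp2)=3>1 -> COPY to pp3. 4 ppages; refcounts: pp0:3 pp1:3 pp2:2 pp3:1
Op 5: fork(P0) -> P3. 4 ppages; refcounts: pp0:4 pp1:4 pp2:3 pp3:1
Op 6: write(P0, v2, 167). refcount(pp2)=3>1 -> COPY to pp4. 5 ppages; refcounts: pp0:4 pp1:4 pp2:2 pp3:1 pp4:1
Op 7: write(P3, v0, 126). refcount(pp0)=4>1 -> COPY to pp5. 6 ppages; refcounts: pp0:3 pp1:4 pp2:2 pp3:1 pp4:1 pp5:1
Op 8: write(P0, v2, 124). refcount(pp4)=1 -> write in place. 6 ppages; refcounts: pp0:3 pp1:4 pp2:2 pp3:1 pp4:1 pp5:1

Answer: 3 4 2 1 1 1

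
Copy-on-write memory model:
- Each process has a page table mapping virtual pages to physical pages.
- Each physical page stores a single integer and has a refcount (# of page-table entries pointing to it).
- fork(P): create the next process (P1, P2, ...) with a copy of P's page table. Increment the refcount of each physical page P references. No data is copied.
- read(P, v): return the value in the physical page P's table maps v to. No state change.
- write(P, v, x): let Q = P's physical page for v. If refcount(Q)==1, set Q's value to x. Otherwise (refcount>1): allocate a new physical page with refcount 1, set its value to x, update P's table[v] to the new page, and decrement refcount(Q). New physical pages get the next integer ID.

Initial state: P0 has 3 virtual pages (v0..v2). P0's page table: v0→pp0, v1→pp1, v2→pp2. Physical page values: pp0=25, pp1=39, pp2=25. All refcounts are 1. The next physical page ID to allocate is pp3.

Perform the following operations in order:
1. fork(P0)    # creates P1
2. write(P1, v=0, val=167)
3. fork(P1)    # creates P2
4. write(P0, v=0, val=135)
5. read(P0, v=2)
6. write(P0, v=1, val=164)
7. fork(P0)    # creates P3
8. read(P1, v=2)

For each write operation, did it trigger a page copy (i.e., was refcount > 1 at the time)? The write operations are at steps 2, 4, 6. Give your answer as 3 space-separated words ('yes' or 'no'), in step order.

Op 1: fork(P0) -> P1. 3 ppages; refcounts: pp0:2 pp1:2 pp2:2
Op 2: write(P1, v0, 167). refcount(pp0)=2>1 -> COPY to pp3. 4 ppages; refcounts: pp0:1 pp1:2 pp2:2 pp3:1
Op 3: fork(P1) -> P2. 4 ppages; refcounts: pp0:1 pp1:3 pp2:3 pp3:2
Op 4: write(P0, v0, 135). refcount(pp0)=1 -> write in place. 4 ppages; refcounts: pp0:1 pp1:3 pp2:3 pp3:2
Op 5: read(P0, v2) -> 25. No state change.
Op 6: write(P0, v1, 164). refcount(pp1)=3>1 -> COPY to pp4. 5 ppages; refcounts: pp0:1 pp1:2 pp2:3 pp3:2 pp4:1
Op 7: fork(P0) -> P3. 5 ppages; refcounts: pp0:2 pp1:2 pp2:4 pp3:2 pp4:2
Op 8: read(P1, v2) -> 25. No state change.

yes no yes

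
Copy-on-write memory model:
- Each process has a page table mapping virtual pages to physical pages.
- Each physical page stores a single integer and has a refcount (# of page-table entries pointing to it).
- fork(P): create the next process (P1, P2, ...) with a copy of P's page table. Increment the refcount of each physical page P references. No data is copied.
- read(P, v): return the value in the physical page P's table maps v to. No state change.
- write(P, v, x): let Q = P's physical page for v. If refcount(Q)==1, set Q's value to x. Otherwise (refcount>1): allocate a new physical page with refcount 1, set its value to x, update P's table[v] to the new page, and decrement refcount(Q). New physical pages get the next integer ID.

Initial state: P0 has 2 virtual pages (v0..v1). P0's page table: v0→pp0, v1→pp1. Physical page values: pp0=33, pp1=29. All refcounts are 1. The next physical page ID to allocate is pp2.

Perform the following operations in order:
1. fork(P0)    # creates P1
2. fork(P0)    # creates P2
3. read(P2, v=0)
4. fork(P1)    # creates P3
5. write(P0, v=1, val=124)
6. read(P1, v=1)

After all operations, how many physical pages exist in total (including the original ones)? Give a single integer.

Op 1: fork(P0) -> P1. 2 ppages; refcounts: pp0:2 pp1:2
Op 2: fork(P0) -> P2. 2 ppages; refcounts: pp0:3 pp1:3
Op 3: read(P2, v0) -> 33. No state change.
Op 4: fork(P1) -> P3. 2 ppages; refcounts: pp0:4 pp1:4
Op 5: write(P0, v1, 124). refcount(pp1)=4>1 -> COPY to pp2. 3 ppages; refcounts: pp0:4 pp1:3 pp2:1
Op 6: read(P1, v1) -> 29. No state change.

Answer: 3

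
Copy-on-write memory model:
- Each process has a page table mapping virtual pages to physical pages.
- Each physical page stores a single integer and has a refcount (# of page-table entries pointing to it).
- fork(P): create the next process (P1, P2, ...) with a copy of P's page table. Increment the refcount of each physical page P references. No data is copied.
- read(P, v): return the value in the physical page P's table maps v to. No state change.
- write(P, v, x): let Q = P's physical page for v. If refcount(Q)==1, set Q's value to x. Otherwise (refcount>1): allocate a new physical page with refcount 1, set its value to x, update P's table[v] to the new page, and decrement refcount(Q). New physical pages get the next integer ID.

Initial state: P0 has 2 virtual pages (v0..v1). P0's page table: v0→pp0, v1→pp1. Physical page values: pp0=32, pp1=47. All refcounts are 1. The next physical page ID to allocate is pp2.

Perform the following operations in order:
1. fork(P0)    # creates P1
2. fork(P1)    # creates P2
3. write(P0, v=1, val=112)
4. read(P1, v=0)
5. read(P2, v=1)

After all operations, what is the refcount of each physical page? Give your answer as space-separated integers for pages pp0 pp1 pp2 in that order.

Answer: 3 2 1

Derivation:
Op 1: fork(P0) -> P1. 2 ppages; refcounts: pp0:2 pp1:2
Op 2: fork(P1) -> P2. 2 ppages; refcounts: pp0:3 pp1:3
Op 3: write(P0, v1, 112). refcount(pp1)=3>1 -> COPY to pp2. 3 ppages; refcounts: pp0:3 pp1:2 pp2:1
Op 4: read(P1, v0) -> 32. No state change.
Op 5: read(P2, v1) -> 47. No state change.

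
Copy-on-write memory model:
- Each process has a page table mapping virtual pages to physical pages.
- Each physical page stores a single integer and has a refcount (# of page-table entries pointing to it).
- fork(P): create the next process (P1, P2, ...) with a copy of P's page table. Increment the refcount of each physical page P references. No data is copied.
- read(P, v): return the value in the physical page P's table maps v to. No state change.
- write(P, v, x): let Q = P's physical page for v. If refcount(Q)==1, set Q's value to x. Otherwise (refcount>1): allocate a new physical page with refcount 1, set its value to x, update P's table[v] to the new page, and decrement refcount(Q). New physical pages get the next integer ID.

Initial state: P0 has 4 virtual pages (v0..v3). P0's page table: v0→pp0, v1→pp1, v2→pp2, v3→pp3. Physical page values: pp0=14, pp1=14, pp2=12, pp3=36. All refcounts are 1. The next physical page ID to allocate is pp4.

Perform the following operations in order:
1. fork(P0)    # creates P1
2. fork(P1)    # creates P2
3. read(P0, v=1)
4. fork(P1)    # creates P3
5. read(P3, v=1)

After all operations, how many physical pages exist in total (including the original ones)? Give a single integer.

Answer: 4

Derivation:
Op 1: fork(P0) -> P1. 4 ppages; refcounts: pp0:2 pp1:2 pp2:2 pp3:2
Op 2: fork(P1) -> P2. 4 ppages; refcounts: pp0:3 pp1:3 pp2:3 pp3:3
Op 3: read(P0, v1) -> 14. No state change.
Op 4: fork(P1) -> P3. 4 ppages; refcounts: pp0:4 pp1:4 pp2:4 pp3:4
Op 5: read(P3, v1) -> 14. No state change.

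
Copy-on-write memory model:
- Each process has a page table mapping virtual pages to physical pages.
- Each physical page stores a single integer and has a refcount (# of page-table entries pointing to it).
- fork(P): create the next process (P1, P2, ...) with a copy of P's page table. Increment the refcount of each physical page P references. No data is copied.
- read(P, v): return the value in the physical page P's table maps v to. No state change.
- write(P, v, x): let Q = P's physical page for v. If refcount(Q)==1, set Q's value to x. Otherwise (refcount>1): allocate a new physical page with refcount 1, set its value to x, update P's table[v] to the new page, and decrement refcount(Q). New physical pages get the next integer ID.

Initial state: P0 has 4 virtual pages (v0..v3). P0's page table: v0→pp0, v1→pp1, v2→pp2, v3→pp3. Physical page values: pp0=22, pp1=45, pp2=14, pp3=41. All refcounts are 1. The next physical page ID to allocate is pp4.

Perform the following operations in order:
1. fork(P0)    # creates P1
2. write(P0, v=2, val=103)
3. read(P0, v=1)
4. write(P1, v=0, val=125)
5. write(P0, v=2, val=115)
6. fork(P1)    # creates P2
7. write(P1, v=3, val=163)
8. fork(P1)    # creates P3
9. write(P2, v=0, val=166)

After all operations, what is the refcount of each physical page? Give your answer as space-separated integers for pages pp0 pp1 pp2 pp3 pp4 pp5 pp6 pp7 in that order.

Op 1: fork(P0) -> P1. 4 ppages; refcounts: pp0:2 pp1:2 pp2:2 pp3:2
Op 2: write(P0, v2, 103). refcount(pp2)=2>1 -> COPY to pp4. 5 ppages; refcounts: pp0:2 pp1:2 pp2:1 pp3:2 pp4:1
Op 3: read(P0, v1) -> 45. No state change.
Op 4: write(P1, v0, 125). refcount(pp0)=2>1 -> COPY to pp5. 6 ppages; refcounts: pp0:1 pp1:2 pp2:1 pp3:2 pp4:1 pp5:1
Op 5: write(P0, v2, 115). refcount(pp4)=1 -> write in place. 6 ppages; refcounts: pp0:1 pp1:2 pp2:1 pp3:2 pp4:1 pp5:1
Op 6: fork(P1) -> P2. 6 ppages; refcounts: pp0:1 pp1:3 pp2:2 pp3:3 pp4:1 pp5:2
Op 7: write(P1, v3, 163). refcount(pp3)=3>1 -> COPY to pp6. 7 ppages; refcounts: pp0:1 pp1:3 pp2:2 pp3:2 pp4:1 pp5:2 pp6:1
Op 8: fork(P1) -> P3. 7 ppages; refcounts: pp0:1 pp1:4 pp2:3 pp3:2 pp4:1 pp5:3 pp6:2
Op 9: write(P2, v0, 166). refcount(pp5)=3>1 -> COPY to pp7. 8 ppages; refcounts: pp0:1 pp1:4 pp2:3 pp3:2 pp4:1 pp5:2 pp6:2 pp7:1

Answer: 1 4 3 2 1 2 2 1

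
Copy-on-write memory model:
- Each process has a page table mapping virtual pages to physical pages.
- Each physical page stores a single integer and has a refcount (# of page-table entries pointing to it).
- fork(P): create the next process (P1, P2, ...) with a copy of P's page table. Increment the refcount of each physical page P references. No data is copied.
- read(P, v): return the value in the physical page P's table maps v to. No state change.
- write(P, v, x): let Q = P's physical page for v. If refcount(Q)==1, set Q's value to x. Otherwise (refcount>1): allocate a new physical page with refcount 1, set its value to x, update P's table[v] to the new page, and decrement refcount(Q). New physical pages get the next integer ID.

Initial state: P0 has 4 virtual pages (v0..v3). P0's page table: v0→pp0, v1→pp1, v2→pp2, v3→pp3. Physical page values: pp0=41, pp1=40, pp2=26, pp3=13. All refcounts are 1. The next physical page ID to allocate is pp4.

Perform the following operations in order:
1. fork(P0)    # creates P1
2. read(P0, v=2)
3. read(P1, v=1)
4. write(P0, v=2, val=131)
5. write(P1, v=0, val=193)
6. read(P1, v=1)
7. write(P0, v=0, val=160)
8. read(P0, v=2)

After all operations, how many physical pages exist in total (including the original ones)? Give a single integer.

Op 1: fork(P0) -> P1. 4 ppages; refcounts: pp0:2 pp1:2 pp2:2 pp3:2
Op 2: read(P0, v2) -> 26. No state change.
Op 3: read(P1, v1) -> 40. No state change.
Op 4: write(P0, v2, 131). refcount(pp2)=2>1 -> COPY to pp4. 5 ppages; refcounts: pp0:2 pp1:2 pp2:1 pp3:2 pp4:1
Op 5: write(P1, v0, 193). refcount(pp0)=2>1 -> COPY to pp5. 6 ppages; refcounts: pp0:1 pp1:2 pp2:1 pp3:2 pp4:1 pp5:1
Op 6: read(P1, v1) -> 40. No state change.
Op 7: write(P0, v0, 160). refcount(pp0)=1 -> write in place. 6 ppages; refcounts: pp0:1 pp1:2 pp2:1 pp3:2 pp4:1 pp5:1
Op 8: read(P0, v2) -> 131. No state change.

Answer: 6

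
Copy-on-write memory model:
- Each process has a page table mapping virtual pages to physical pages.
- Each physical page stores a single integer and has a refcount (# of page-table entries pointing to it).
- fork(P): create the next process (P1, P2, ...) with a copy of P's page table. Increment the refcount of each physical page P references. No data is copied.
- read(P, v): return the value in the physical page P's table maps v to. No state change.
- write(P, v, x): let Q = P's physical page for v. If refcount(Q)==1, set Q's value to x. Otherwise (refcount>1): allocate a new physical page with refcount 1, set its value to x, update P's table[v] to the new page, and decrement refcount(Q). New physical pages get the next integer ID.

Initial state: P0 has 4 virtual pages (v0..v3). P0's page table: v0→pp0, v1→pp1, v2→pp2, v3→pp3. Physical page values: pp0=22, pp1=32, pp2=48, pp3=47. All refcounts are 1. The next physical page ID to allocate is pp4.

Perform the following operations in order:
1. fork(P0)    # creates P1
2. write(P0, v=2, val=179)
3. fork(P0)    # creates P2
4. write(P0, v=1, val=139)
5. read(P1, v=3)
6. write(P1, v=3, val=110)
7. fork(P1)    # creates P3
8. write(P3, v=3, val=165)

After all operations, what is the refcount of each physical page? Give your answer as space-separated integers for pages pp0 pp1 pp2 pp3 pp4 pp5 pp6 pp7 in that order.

Op 1: fork(P0) -> P1. 4 ppages; refcounts: pp0:2 pp1:2 pp2:2 pp3:2
Op 2: write(P0, v2, 179). refcount(pp2)=2>1 -> COPY to pp4. 5 ppages; refcounts: pp0:2 pp1:2 pp2:1 pp3:2 pp4:1
Op 3: fork(P0) -> P2. 5 ppages; refcounts: pp0:3 pp1:3 pp2:1 pp3:3 pp4:2
Op 4: write(P0, v1, 139). refcount(pp1)=3>1 -> COPY to pp5. 6 ppages; refcounts: pp0:3 pp1:2 pp2:1 pp3:3 pp4:2 pp5:1
Op 5: read(P1, v3) -> 47. No state change.
Op 6: write(P1, v3, 110). refcount(pp3)=3>1 -> COPY to pp6. 7 ppages; refcounts: pp0:3 pp1:2 pp2:1 pp3:2 pp4:2 pp5:1 pp6:1
Op 7: fork(P1) -> P3. 7 ppages; refcounts: pp0:4 pp1:3 pp2:2 pp3:2 pp4:2 pp5:1 pp6:2
Op 8: write(P3, v3, 165). refcount(pp6)=2>1 -> COPY to pp7. 8 ppages; refcounts: pp0:4 pp1:3 pp2:2 pp3:2 pp4:2 pp5:1 pp6:1 pp7:1

Answer: 4 3 2 2 2 1 1 1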